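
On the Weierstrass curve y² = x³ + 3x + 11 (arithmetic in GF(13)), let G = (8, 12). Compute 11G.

Repeated addition: build up to 11G.
2G: tangent at (8, 12): λ = (3·8² + 3)/(2·12) ≡ 0/11. 11⁻¹ ≡ 6 (mod 13), so λ ≡ 0·6 ≡ 0.
  x = λ² - 8 - 8 = 0 - 16 ≡ 10; y = λ·(8 - 10) - 12 ≡ 1. → (10, 1)
3G: (10, 1) + (8, 12). λ = (12 - 1)/(8 - 10) ≡ 11/11 mod 13. 11⁻¹ ≡ 6 (mod 13), so λ ≡ 1.
  x = λ² - 10 - 8 = 1 - 18 ≡ 9; y = λ·(10 - 9) - 1 ≡ 0. → (9, 0)
4G: (9, 0) + (8, 12). λ = (12 - 0)/(8 - 9) ≡ 12/12 mod 13. 12⁻¹ ≡ 12 (mod 13), so λ ≡ 1.
  x = λ² - 9 - 8 = 1 - 17 ≡ 10; y = λ·(9 - 10) - 0 ≡ 12. → (10, 12)
5G: (10, 12) + (8, 12). λ = (12 - 12)/(8 - 10) ≡ 0/11 mod 13. 11⁻¹ ≡ 6 (mod 13), so λ ≡ 0.
  x = λ² - 10 - 8 = 0 - 18 ≡ 8; y = λ·(10 - 8) - 12 ≡ 1. → (8, 1)
6G: (8, 1) + (8, 12): same x and y₁ ≡ -y₂, so the sum is O.
7G: O + (8, 12) = (8, 12) (identity).
8G: tangent at (8, 12): λ = (3·8² + 3)/(2·12) ≡ 0/11. 11⁻¹ ≡ 6 (mod 13) since 11·6 = 66 ≡ 1, so λ ≡ 0·6 ≡ 0.
  x = λ² - 8 - 8 = 0 - 16 ≡ 10; y = λ·(8 - 10) - 12 ≡ 1. → (10, 1)
9G: (10, 1) + (8, 12). λ = (12 - 1)/(8 - 10) ≡ 11/11 mod 13. 11⁻¹ ≡ 6 (mod 13), so λ ≡ 1.
  x = λ² - 10 - 8 = 1 - 18 ≡ 9; y = λ·(10 - 9) - 1 ≡ 0. → (9, 0)
10G: (9, 0) + (8, 12). λ = (12 - 0)/(8 - 9) ≡ 12/12 mod 13. 12⁻¹ ≡ 12 (mod 13), so λ ≡ 1.
  x = λ² - 9 - 8 = 1 - 17 ≡ 10; y = λ·(9 - 10) - 0 ≡ 12. → (10, 12)
11G: (10, 12) + (8, 12). λ = (12 - 12)/(8 - 10) ≡ 0/11 mod 13. 11⁻¹ ≡ 6 (mod 13), so λ ≡ 0.
  x = λ² - 10 - 8 = 0 - 18 ≡ 8; y = λ·(10 - 8) - 12 ≡ 1. → (8, 1)

(8, 1)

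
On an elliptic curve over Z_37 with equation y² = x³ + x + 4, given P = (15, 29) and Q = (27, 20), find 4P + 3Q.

First 4P:
Double-and-add on 4 = (100)₂. Start with P = (15, 29) for the leading 1-bit.
double: tangent at (15, 29): λ = (3·15² + 1)/(2·29) ≡ 10/21. 21⁻¹ ≡ 30 (mod 37), so λ ≡ 10·30 ≡ 4.
  x = λ² - 15 - 15 = 16 - 30 ≡ 23; y = λ·(15 - 23) - 29 ≡ 13. → (23, 13)
double: tangent at (23, 13): λ = (3·23² + 1)/(2·13) ≡ 34/26. 26⁻¹ ≡ 10 (mod 37), so λ ≡ 34·10 ≡ 7.
  x = λ² - 23 - 23 = 49 - 46 ≡ 3; y = λ·(23 - 3) - 13 ≡ 16. → (3, 16)
4P = (3, 16).
Next 3Q:
Repeated addition: build up to 3Q.
2Q: tangent at (27, 20): λ = (3·27² + 1)/(2·20) ≡ 5/3. 3⁻¹ ≡ 25 (mod 37), so λ ≡ 5·25 ≡ 14.
  x = λ² - 27 - 27 = 196 - 54 ≡ 31; y = λ·(27 - 31) - 20 ≡ 35. → (31, 35)
3Q: (31, 35) + (27, 20). λ = (20 - 35)/(27 - 31) ≡ 22/33 mod 37. 33⁻¹ ≡ 9 (mod 37) since 33·9 = 297 ≡ 1, so λ ≡ 13.
  x = λ² - 31 - 27 = 169 - 58 ≡ 0; y = λ·(31 - 0) - 35 ≡ 35. → (0, 35)
3Q = (0, 35).
Finally 4P + 3Q:
(3, 16) + (0, 35). λ = (35 - 16)/(0 - 3) ≡ 19/34 mod 37. 34⁻¹ ≡ 12 (mod 37) since 34·12 = 408 ≡ 1, so λ ≡ 6.
  x = λ² - 3 - 0 = 36 - 3 ≡ 33; y = λ·(3 - 33) - 16 ≡ 26. → (33, 26)

(33, 26)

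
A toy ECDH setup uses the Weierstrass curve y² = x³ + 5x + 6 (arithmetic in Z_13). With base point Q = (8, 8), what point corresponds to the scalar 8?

Repeated addition: build up to 8Q.
2Q: tangent at (8, 8): λ = (3·8² + 5)/(2·8) ≡ 2/3. 3⁻¹ ≡ 9 (mod 13) since 3·9 = 27 ≡ 1, so λ ≡ 2·9 ≡ 5.
  x = λ² - 8 - 8 = 25 - 16 ≡ 9; y = λ·(8 - 9) - 8 ≡ 0. → (9, 0)
3Q: (9, 0) + (8, 8). λ = (8 - 0)/(8 - 9) ≡ 8/12 mod 13. 12⁻¹ ≡ 12 (mod 13) since 12·12 = 144 ≡ 1, so λ ≡ 5.
  x = λ² - 9 - 8 = 25 - 17 ≡ 8; y = λ·(9 - 8) - 0 ≡ 5. → (8, 5)
4Q: (8, 5) + (8, 8): same x and y₁ ≡ -y₂, so the sum is the point at infinity.
5Q: the point at infinity + (8, 8) = (8, 8) (identity).
6Q: tangent at (8, 8): λ = (3·8² + 5)/(2·8) ≡ 2/3. 3⁻¹ ≡ 9 (mod 13) since 3·9 = 27 ≡ 1, so λ ≡ 2·9 ≡ 5.
  x = λ² - 8 - 8 = 25 - 16 ≡ 9; y = λ·(8 - 9) - 8 ≡ 0. → (9, 0)
7Q: (9, 0) + (8, 8). λ = (8 - 0)/(8 - 9) ≡ 8/12 mod 13. 12⁻¹ ≡ 12 (mod 13), so λ ≡ 5.
  x = λ² - 9 - 8 = 25 - 17 ≡ 8; y = λ·(9 - 8) - 0 ≡ 5. → (8, 5)
8Q: (8, 5) + (8, 8): same x and y₁ ≡ -y₂, so the sum is the point at infinity.

O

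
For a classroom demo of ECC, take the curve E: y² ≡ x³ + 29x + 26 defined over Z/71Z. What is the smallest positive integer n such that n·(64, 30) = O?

4

2P: tangent at (64, 30): λ = (3·64² + 29)/(2·30) ≡ 34/60. 60⁻¹ ≡ 58 (mod 71), so λ ≡ 34·58 ≡ 55.
  x = λ² - 64 - 64 = 3025 - 128 ≡ 57; y = λ·(64 - 57) - 30 ≡ 0. → (57, 0)
3P: (57, 0) + (64, 30). λ = (30 - 0)/(64 - 57) ≡ 30/7 mod 71. 7⁻¹ ≡ 61 (mod 71) since 7·61 = 427 ≡ 1, so λ ≡ 55.
  x = λ² - 57 - 64 = 3025 - 121 ≡ 64; y = λ·(57 - 64) - 0 ≡ 41. → (64, 41)
4P: (64, 41) + (64, 30): same x and y₁ ≡ -y₂, so the sum is O.
4P = O, so the order is 4.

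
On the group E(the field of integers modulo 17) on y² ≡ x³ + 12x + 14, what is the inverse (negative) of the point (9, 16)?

-(9, 16) = (9, -16 mod 17) = (9, 1).

(9, 1)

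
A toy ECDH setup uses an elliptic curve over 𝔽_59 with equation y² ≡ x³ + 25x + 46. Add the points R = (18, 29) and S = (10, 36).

(18, 29) + (10, 36). λ = (36 - 29)/(10 - 18) ≡ 7/51 mod 59. 51⁻¹ ≡ 22 (mod 59), so λ ≡ 36.
  x = λ² - 18 - 10 = 1296 - 28 ≡ 29; y = λ·(18 - 29) - 29 ≡ 47. → (29, 47)

(29, 47)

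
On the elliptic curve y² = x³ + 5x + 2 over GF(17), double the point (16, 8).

tangent at (16, 8): λ = (3·16² + 5)/(2·8) ≡ 8/16. 16⁻¹ ≡ 16 (mod 17) since 16·16 = 256 ≡ 1, so λ ≡ 8·16 ≡ 9.
  x = λ² - 16 - 16 = 81 - 32 ≡ 15; y = λ·(16 - 15) - 8 ≡ 1. → (15, 1)

(15, 1)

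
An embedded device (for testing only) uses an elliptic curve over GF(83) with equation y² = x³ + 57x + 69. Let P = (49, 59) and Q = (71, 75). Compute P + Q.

(4, 19)

(49, 59) + (71, 75). λ = (75 - 59)/(71 - 49) ≡ 16/22 mod 83. 22⁻¹ ≡ 34 (mod 83), so λ ≡ 46.
  x = λ² - 49 - 71 = 2116 - 120 ≡ 4; y = λ·(49 - 4) - 59 ≡ 19. → (4, 19)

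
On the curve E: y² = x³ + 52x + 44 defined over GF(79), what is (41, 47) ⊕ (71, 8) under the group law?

(41, 47) + (71, 8). λ = (8 - 47)/(71 - 41) ≡ 40/30 mod 79. 30⁻¹ ≡ 29 (mod 79) since 30·29 = 870 ≡ 1, so λ ≡ 54.
  x = λ² - 41 - 71 = 2916 - 112 ≡ 39; y = λ·(41 - 39) - 47 ≡ 61. → (39, 61)

(39, 61)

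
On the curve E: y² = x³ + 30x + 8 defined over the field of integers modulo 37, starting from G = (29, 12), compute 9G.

(18, 4)

Double-and-add on 9 = (1001)₂. Start with G = (29, 12) for the leading 1-bit.
double: tangent at (29, 12): λ = (3·29² + 30)/(2·12) ≡ 0/24. 24⁻¹ ≡ 17 (mod 37) since 24·17 = 408 ≡ 1, so λ ≡ 0·17 ≡ 0.
  x = λ² - 29 - 29 = 0 - 58 ≡ 16; y = λ·(29 - 16) - 12 ≡ 25. → (16, 25)
double: tangent at (16, 25): λ = (3·16² + 30)/(2·25) ≡ 21/13. 13⁻¹ ≡ 20 (mod 37) since 13·20 = 260 ≡ 1, so λ ≡ 21·20 ≡ 13.
  x = λ² - 16 - 16 = 169 - 32 ≡ 26; y = λ·(16 - 26) - 25 ≡ 30. → (26, 30)
double: tangent at (26, 30): λ = (3·26² + 30)/(2·30) ≡ 23/23. 23⁻¹ ≡ 29 (mod 37) since 23·29 = 667 ≡ 1, so λ ≡ 23·29 ≡ 1.
  x = λ² - 26 - 26 = 1 - 52 ≡ 23; y = λ·(26 - 23) - 30 ≡ 10. → (23, 10)
add G: (23, 10) + (29, 12). λ = (12 - 10)/(29 - 23) ≡ 2/6 mod 37. 6⁻¹ ≡ 31 (mod 37) since 6·31 = 186 ≡ 1, so λ ≡ 25.
  x = λ² - 23 - 29 = 625 - 52 ≡ 18; y = λ·(23 - 18) - 10 ≡ 4. → (18, 4)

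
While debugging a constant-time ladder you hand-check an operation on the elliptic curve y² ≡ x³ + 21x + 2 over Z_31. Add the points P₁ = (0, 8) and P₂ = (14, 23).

(0, 8) + (14, 23). λ = (23 - 8)/(14 - 0) ≡ 15/14 mod 31. 14⁻¹ ≡ 20 (mod 31) since 14·20 = 280 ≡ 1, so λ ≡ 21.
  x = λ² - 0 - 14 = 441 - 14 ≡ 24; y = λ·(0 - 24) - 8 ≡ 15. → (24, 15)

(24, 15)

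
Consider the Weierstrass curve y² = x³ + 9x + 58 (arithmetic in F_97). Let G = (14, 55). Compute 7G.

Repeated addition: build up to 7G.
2G: tangent at (14, 55): λ = (3·14² + 9)/(2·55) ≡ 15/13. 13⁻¹ ≡ 15 (mod 97), so λ ≡ 15·15 ≡ 31.
  x = λ² - 14 - 14 = 961 - 28 ≡ 60; y = λ·(14 - 60) - 55 ≡ 71. → (60, 71)
3G: (60, 71) + (14, 55). λ = (55 - 71)/(14 - 60) ≡ 81/51 mod 97. 51⁻¹ ≡ 78 (mod 97) since 51·78 = 3978 ≡ 1, so λ ≡ 13.
  x = λ² - 60 - 14 = 169 - 74 ≡ 95; y = λ·(60 - 95) - 71 ≡ 56. → (95, 56)
4G: (95, 56) + (14, 55). λ = (55 - 56)/(14 - 95) ≡ 96/16 mod 97. 16⁻¹ ≡ 91 (mod 97) since 16·91 = 1456 ≡ 1, so λ ≡ 6.
  x = λ² - 95 - 14 = 36 - 109 ≡ 24; y = λ·(95 - 24) - 56 ≡ 79. → (24, 79)
5G: (24, 79) + (14, 55). λ = (55 - 79)/(14 - 24) ≡ 73/87 mod 97. 87⁻¹ ≡ 29 (mod 97) since 87·29 = 2523 ≡ 1, so λ ≡ 80.
  x = λ² - 24 - 14 = 6400 - 38 ≡ 57; y = λ·(24 - 57) - 79 ≡ 94. → (57, 94)
6G: (57, 94) + (14, 55). λ = (55 - 94)/(14 - 57) ≡ 58/54 mod 97. 54⁻¹ ≡ 9 (mod 97) since 54·9 = 486 ≡ 1, so λ ≡ 37.
  x = λ² - 57 - 14 = 1369 - 71 ≡ 37; y = λ·(57 - 37) - 94 ≡ 64. → (37, 64)
7G: (37, 64) + (14, 55). λ = (55 - 64)/(14 - 37) ≡ 88/74 mod 97. 74⁻¹ ≡ 59 (mod 97) since 74·59 = 4366 ≡ 1, so λ ≡ 51.
  x = λ² - 37 - 14 = 2601 - 51 ≡ 28; y = λ·(37 - 28) - 64 ≡ 7. → (28, 7)

(28, 7)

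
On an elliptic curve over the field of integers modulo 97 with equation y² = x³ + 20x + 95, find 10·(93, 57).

(40, 14)

Write G = (93, 57).
Double-and-add on 10 = (1010)₂. Start with G = (93, 57) for the leading 1-bit.
double: tangent at (93, 57): λ = (3·93² + 20)/(2·57) ≡ 68/17. 17⁻¹ ≡ 40 (mod 97), so λ ≡ 68·40 ≡ 4.
  x = λ² - 93 - 93 = 16 - 186 ≡ 24; y = λ·(93 - 24) - 57 ≡ 25. → (24, 25)
double: tangent at (24, 25): λ = (3·24² + 20)/(2·25) ≡ 2/50. 50⁻¹ ≡ 33 (mod 97), so λ ≡ 2·33 ≡ 66.
  x = λ² - 24 - 24 = 4356 - 48 ≡ 40; y = λ·(24 - 40) - 25 ≡ 83. → (40, 83)
add G: (40, 83) + (93, 57). λ = (57 - 83)/(93 - 40) ≡ 71/53 mod 97. 53⁻¹ ≡ 11 (mod 97), so λ ≡ 5.
  x = λ² - 40 - 93 = 25 - 133 ≡ 86; y = λ·(40 - 86) - 83 ≡ 75. → (86, 75)
double: tangent at (86, 75): λ = (3·86² + 20)/(2·75) ≡ 92/53. 53⁻¹ ≡ 11 (mod 97), so λ ≡ 92·11 ≡ 42.
  x = λ² - 86 - 86 = 1764 - 172 ≡ 40; y = λ·(86 - 40) - 75 ≡ 14. → (40, 14)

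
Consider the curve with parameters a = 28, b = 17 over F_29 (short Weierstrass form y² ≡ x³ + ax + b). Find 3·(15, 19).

O

Write G = (15, 19).
Repeated addition: build up to 3G.
2G: tangent at (15, 19): λ = (3·15² + 28)/(2·19) ≡ 7/9. 9⁻¹ ≡ 13 (mod 29), so λ ≡ 7·13 ≡ 4.
  x = λ² - 15 - 15 = 16 - 30 ≡ 15; y = λ·(15 - 15) - 19 ≡ 10. → (15, 10)
3G: (15, 10) + (15, 19): same x and y₁ ≡ -y₂, so the sum is the point at infinity.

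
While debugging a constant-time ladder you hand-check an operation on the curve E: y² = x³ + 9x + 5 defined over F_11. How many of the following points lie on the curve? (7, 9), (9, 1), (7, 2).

3

(7, 9): 9² ≡ 4, rhs ≡ 4 → on.
(9, 1): 1² ≡ 1, rhs ≡ 1 → on.
(7, 2): 2² ≡ 4, rhs ≡ 4 → on.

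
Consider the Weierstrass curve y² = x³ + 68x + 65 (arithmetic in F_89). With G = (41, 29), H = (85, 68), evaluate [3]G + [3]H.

First 3G:
Repeated addition: build up to 3G.
2G: tangent at (41, 29): λ = (3·41² + 68)/(2·29) ≡ 38/58. 58⁻¹ ≡ 66 (mod 89), so λ ≡ 38·66 ≡ 16.
  x = λ² - 41 - 41 = 256 - 82 ≡ 85; y = λ·(41 - 85) - 29 ≡ 68. → (85, 68)
3G: (85, 68) + (41, 29). λ = (29 - 68)/(41 - 85) ≡ 50/45 mod 89. 45⁻¹ ≡ 2 (mod 89), so λ ≡ 11.
  x = λ² - 85 - 41 = 121 - 126 ≡ 84; y = λ·(85 - 84) - 68 ≡ 32. → (84, 32)
3G = (84, 32).
Next 3H:
Repeated addition: build up to 3H.
2H: tangent at (85, 68): λ = (3·85² + 68)/(2·68) ≡ 27/47. 47⁻¹ ≡ 36 (mod 89), so λ ≡ 27·36 ≡ 82.
  x = λ² - 85 - 85 = 6724 - 170 ≡ 57; y = λ·(85 - 57) - 68 ≡ 3. → (57, 3)
3H: (57, 3) + (85, 68). λ = (68 - 3)/(85 - 57) ≡ 65/28 mod 89. 28⁻¹ ≡ 35 (mod 89), so λ ≡ 50.
  x = λ² - 57 - 85 = 2500 - 142 ≡ 44; y = λ·(57 - 44) - 3 ≡ 24. → (44, 24)
3H = (44, 24).
Finally 3G + 3H:
(84, 32) + (44, 24). λ = (24 - 32)/(44 - 84) ≡ 81/49 mod 89. 49⁻¹ ≡ 20 (mod 89), so λ ≡ 18.
  x = λ² - 84 - 44 = 324 - 128 ≡ 18; y = λ·(84 - 18) - 32 ≡ 88. → (18, 88)

(18, 88)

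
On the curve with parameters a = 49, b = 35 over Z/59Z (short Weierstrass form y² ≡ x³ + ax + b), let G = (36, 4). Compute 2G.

(50, 24)

tangent at (36, 4): λ = (3·36² + 49)/(2·4) ≡ 43/8. 8⁻¹ ≡ 37 (mod 59) since 8·37 = 296 ≡ 1, so λ ≡ 43·37 ≡ 57.
  x = λ² - 36 - 36 = 3249 - 72 ≡ 50; y = λ·(36 - 50) - 4 ≡ 24. → (50, 24)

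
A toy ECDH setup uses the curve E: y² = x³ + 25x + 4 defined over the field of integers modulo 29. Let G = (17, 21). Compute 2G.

(20, 23)

tangent at (17, 21): λ = (3·17² + 25)/(2·21) ≡ 22/13. 13⁻¹ ≡ 9 (mod 29), so λ ≡ 22·9 ≡ 24.
  x = λ² - 17 - 17 = 576 - 34 ≡ 20; y = λ·(17 - 20) - 21 ≡ 23. → (20, 23)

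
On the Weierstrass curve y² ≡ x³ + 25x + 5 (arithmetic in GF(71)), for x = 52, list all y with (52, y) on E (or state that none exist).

x³ + 25x + 5 = 141913 ≡ 55 (mod 71).
55 is a non-residue mod 71; no y exists.

none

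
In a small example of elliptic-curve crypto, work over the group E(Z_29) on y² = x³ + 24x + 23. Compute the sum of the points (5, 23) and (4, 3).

(14, 0)

(5, 23) + (4, 3). λ = (3 - 23)/(4 - 5) ≡ 9/28 mod 29. 28⁻¹ ≡ 28 (mod 29), so λ ≡ 20.
  x = λ² - 5 - 4 = 400 - 9 ≡ 14; y = λ·(5 - 14) - 23 ≡ 0. → (14, 0)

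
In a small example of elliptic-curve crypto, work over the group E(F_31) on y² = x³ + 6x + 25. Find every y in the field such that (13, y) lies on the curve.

none

x³ + 6x + 25 = 2300 ≡ 6 (mod 31).
6 is a non-residue mod 31; no y exists.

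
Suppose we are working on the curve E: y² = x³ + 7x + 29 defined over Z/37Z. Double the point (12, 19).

(1, 0)

tangent at (12, 19): λ = (3·12² + 7)/(2·19) ≡ 32/1. 1⁻¹ ≡ 1 (mod 37), so λ ≡ 32·1 ≡ 32.
  x = λ² - 12 - 12 = 1024 - 24 ≡ 1; y = λ·(12 - 1) - 19 ≡ 0. → (1, 0)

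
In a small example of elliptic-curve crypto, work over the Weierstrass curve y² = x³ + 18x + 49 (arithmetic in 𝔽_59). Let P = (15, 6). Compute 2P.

tangent at (15, 6): λ = (3·15² + 18)/(2·6) ≡ 44/12. 12⁻¹ ≡ 5 (mod 59), so λ ≡ 44·5 ≡ 43.
  x = λ² - 15 - 15 = 1849 - 30 ≡ 49; y = λ·(15 - 49) - 6 ≡ 7. → (49, 7)

(49, 7)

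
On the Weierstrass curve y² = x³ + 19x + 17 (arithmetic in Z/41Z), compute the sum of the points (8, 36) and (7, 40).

(1, 18)

(8, 36) + (7, 40). λ = (40 - 36)/(7 - 8) ≡ 4/40 mod 41. 40⁻¹ ≡ 40 (mod 41) since 40·40 = 1600 ≡ 1, so λ ≡ 37.
  x = λ² - 8 - 7 = 1369 - 15 ≡ 1; y = λ·(8 - 1) - 36 ≡ 18. → (1, 18)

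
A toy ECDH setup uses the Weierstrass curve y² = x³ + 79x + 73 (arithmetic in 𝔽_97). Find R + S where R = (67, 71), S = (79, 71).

(67, 71) + (79, 71). λ = (71 - 71)/(79 - 67) ≡ 0/12 mod 97. 12⁻¹ ≡ 89 (mod 97), so λ ≡ 0.
  x = λ² - 67 - 79 = 0 - 146 ≡ 48; y = λ·(67 - 48) - 71 ≡ 26. → (48, 26)

(48, 26)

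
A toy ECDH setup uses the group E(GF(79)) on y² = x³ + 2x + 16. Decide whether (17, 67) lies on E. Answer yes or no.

y² = 67² ≡ 65; x³ + 2x + 16 = 4963 ≡ 65 (mod 79). 65 = 65.

yes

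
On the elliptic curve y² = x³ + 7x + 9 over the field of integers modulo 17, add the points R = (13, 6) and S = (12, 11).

(13, 6) + (12, 11). λ = (11 - 6)/(12 - 13) ≡ 5/16 mod 17. 16⁻¹ ≡ 16 (mod 17), so λ ≡ 12.
  x = λ² - 13 - 12 = 144 - 25 ≡ 0; y = λ·(13 - 0) - 6 ≡ 14. → (0, 14)

(0, 14)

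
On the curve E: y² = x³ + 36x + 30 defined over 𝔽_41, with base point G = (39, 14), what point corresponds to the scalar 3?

Repeated addition: build up to 3G.
2G: tangent at (39, 14): λ = (3·39² + 36)/(2·14) ≡ 7/28. 28⁻¹ ≡ 22 (mod 41) since 28·22 = 616 ≡ 1, so λ ≡ 7·22 ≡ 31.
  x = λ² - 39 - 39 = 961 - 78 ≡ 22; y = λ·(39 - 22) - 14 ≡ 21. → (22, 21)
3G: (22, 21) + (39, 14). λ = (14 - 21)/(39 - 22) ≡ 34/17 mod 41. 17⁻¹ ≡ 29 (mod 41), so λ ≡ 2.
  x = λ² - 22 - 39 = 4 - 61 ≡ 25; y = λ·(22 - 25) - 21 ≡ 14. → (25, 14)

(25, 14)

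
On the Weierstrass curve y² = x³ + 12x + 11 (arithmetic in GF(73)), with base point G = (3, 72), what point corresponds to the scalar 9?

Repeated addition: build up to 9G.
2G: tangent at (3, 72): λ = (3·3² + 12)/(2·72) ≡ 39/71. 71⁻¹ ≡ 36 (mod 73), so λ ≡ 39·36 ≡ 17.
  x = λ² - 3 - 3 = 289 - 6 ≡ 64; y = λ·(3 - 64) - 72 ≡ 59. → (64, 59)
3G: (64, 59) + (3, 72). λ = (72 - 59)/(3 - 64) ≡ 13/12 mod 73. 12⁻¹ ≡ 67 (mod 73), so λ ≡ 68.
  x = λ² - 64 - 3 = 4624 - 67 ≡ 31; y = λ·(64 - 31) - 59 ≡ 68. → (31, 68)
4G: (31, 68) + (3, 72). λ = (72 - 68)/(3 - 31) ≡ 4/45 mod 73. 45⁻¹ ≡ 13 (mod 73), so λ ≡ 52.
  x = λ² - 31 - 3 = 2704 - 34 ≡ 42; y = λ·(31 - 42) - 68 ≡ 17. → (42, 17)
5G: (42, 17) + (3, 72). λ = (72 - 17)/(3 - 42) ≡ 55/34 mod 73. 34⁻¹ ≡ 58 (mod 73), so λ ≡ 51.
  x = λ² - 42 - 3 = 2601 - 45 ≡ 1; y = λ·(42 - 1) - 17 ≡ 30. → (1, 30)
6G: (1, 30) + (3, 72). λ = (72 - 30)/(3 - 1) ≡ 42/2 mod 73. 2⁻¹ ≡ 37 (mod 73), so λ ≡ 21.
  x = λ² - 1 - 3 = 441 - 4 ≡ 72; y = λ·(1 - 72) - 30 ≡ 12. → (72, 12)
7G: (72, 12) + (3, 72). λ = (72 - 12)/(3 - 72) ≡ 60/4 mod 73. 4⁻¹ ≡ 55 (mod 73), so λ ≡ 15.
  x = λ² - 72 - 3 = 225 - 75 ≡ 4; y = λ·(72 - 4) - 12 ≡ 59. → (4, 59)
8G: (4, 59) + (3, 72). λ = (72 - 59)/(3 - 4) ≡ 13/72 mod 73. 72⁻¹ ≡ 72 (mod 73), so λ ≡ 60.
  x = λ² - 4 - 3 = 3600 - 7 ≡ 16; y = λ·(4 - 16) - 59 ≡ 24. → (16, 24)
9G: (16, 24) + (3, 72). λ = (72 - 24)/(3 - 16) ≡ 48/60 mod 73. 60⁻¹ ≡ 28 (mod 73) since 60·28 = 1680 ≡ 1, so λ ≡ 30.
  x = λ² - 16 - 3 = 900 - 19 ≡ 5; y = λ·(16 - 5) - 24 ≡ 14. → (5, 14)

(5, 14)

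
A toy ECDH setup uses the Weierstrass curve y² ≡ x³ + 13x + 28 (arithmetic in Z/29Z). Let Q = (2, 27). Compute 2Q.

(26, 7)

tangent at (2, 27): λ = (3·2² + 13)/(2·27) ≡ 25/25. 25⁻¹ ≡ 7 (mod 29), so λ ≡ 25·7 ≡ 1.
  x = λ² - 2 - 2 = 1 - 4 ≡ 26; y = λ·(2 - 26) - 27 ≡ 7. → (26, 7)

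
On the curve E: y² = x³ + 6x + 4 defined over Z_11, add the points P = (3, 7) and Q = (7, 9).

(4, 9)

(3, 7) + (7, 9). λ = (9 - 7)/(7 - 3) ≡ 2/4 mod 11. 4⁻¹ ≡ 3 (mod 11), so λ ≡ 6.
  x = λ² - 3 - 7 = 36 - 10 ≡ 4; y = λ·(3 - 4) - 7 ≡ 9. → (4, 9)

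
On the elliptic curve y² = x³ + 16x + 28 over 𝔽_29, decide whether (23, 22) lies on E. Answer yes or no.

no

y² = 22² ≡ 20; x³ + 16x + 28 = 12563 ≡ 6 (mod 29). 20 ≠ 6.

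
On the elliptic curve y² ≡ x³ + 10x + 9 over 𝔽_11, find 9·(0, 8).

Write P = (0, 8).
Double-and-add on 9 = (1001)₂. Start with P = (0, 8) for the leading 1-bit.
double: tangent at (0, 8): λ = (3·0² + 10)/(2·8) ≡ 10/5. 5⁻¹ ≡ 9 (mod 11), so λ ≡ 10·9 ≡ 2.
  x = λ² - 0 - 0 = 4 - 0 ≡ 4; y = λ·(0 - 4) - 8 ≡ 6. → (4, 6)
double: tangent at (4, 6): λ = (3·4² + 10)/(2·6) ≡ 3/1. 1⁻¹ ≡ 1 (mod 11), so λ ≡ 3·1 ≡ 3.
  x = λ² - 4 - 4 = 9 - 8 ≡ 1; y = λ·(4 - 1) - 6 ≡ 3. → (1, 3)
double: tangent at (1, 3): λ = (3·1² + 10)/(2·3) ≡ 2/6. 6⁻¹ ≡ 2 (mod 11), so λ ≡ 2·2 ≡ 4.
  x = λ² - 1 - 1 = 16 - 2 ≡ 3; y = λ·(1 - 3) - 3 ≡ 0. → (3, 0)
add P: (3, 0) + (0, 8). λ = (8 - 0)/(0 - 3) ≡ 8/8 mod 11. 8⁻¹ ≡ 7 (mod 11), so λ ≡ 1.
  x = λ² - 3 - 0 = 1 - 3 ≡ 9; y = λ·(3 - 9) - 0 ≡ 5. → (9, 5)

(9, 5)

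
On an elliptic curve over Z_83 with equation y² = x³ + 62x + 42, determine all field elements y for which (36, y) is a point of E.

none

x³ + 62x + 42 = 48930 ≡ 43 (mod 83).
43 is a non-residue mod 83; no y exists.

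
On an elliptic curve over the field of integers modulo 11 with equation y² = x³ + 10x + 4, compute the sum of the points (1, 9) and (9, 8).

(1, 9) + (9, 8). λ = (8 - 9)/(9 - 1) ≡ 10/8 mod 11. 8⁻¹ ≡ 7 (mod 11), so λ ≡ 4.
  x = λ² - 1 - 9 = 16 - 10 ≡ 6; y = λ·(1 - 6) - 9 ≡ 4. → (6, 4)

(6, 4)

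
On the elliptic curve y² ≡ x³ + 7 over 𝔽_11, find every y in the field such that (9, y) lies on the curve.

x³ + 0x + 7 = 736 ≡ 10 (mod 11).
10 is a non-residue mod 11; no y exists.

none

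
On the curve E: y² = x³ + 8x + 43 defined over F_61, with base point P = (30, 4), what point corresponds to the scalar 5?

Double-and-add on 5 = (101)₂. Start with P = (30, 4) for the leading 1-bit.
double: tangent at (30, 4): λ = (3·30² + 8)/(2·4) ≡ 24/8. 8⁻¹ ≡ 23 (mod 61) since 8·23 = 184 ≡ 1, so λ ≡ 24·23 ≡ 3.
  x = λ² - 30 - 30 = 9 - 60 ≡ 10; y = λ·(30 - 10) - 4 ≡ 56. → (10, 56)
double: tangent at (10, 56): λ = (3·10² + 8)/(2·56) ≡ 3/51. 51⁻¹ ≡ 6 (mod 61) since 51·6 = 306 ≡ 1, so λ ≡ 3·6 ≡ 18.
  x = λ² - 10 - 10 = 324 - 20 ≡ 60; y = λ·(10 - 60) - 56 ≡ 20. → (60, 20)
add P: (60, 20) + (30, 4). λ = (4 - 20)/(30 - 60) ≡ 45/31 mod 61. 31⁻¹ ≡ 2 (mod 61), so λ ≡ 29.
  x = λ² - 60 - 30 = 841 - 90 ≡ 19; y = λ·(60 - 19) - 20 ≡ 10. → (19, 10)

(19, 10)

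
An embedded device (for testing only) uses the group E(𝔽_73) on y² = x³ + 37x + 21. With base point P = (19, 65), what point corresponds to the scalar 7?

(63, 29)

Double-and-add on 7 = (111)₂. Start with P = (19, 65) for the leading 1-bit.
double: tangent at (19, 65): λ = (3·19² + 37)/(2·65) ≡ 25/57. 57⁻¹ ≡ 41 (mod 73) since 57·41 = 2337 ≡ 1, so λ ≡ 25·41 ≡ 3.
  x = λ² - 19 - 19 = 9 - 38 ≡ 44; y = λ·(19 - 44) - 65 ≡ 6. → (44, 6)
add P: (44, 6) + (19, 65). λ = (65 - 6)/(19 - 44) ≡ 59/48 mod 73. 48⁻¹ ≡ 35 (mod 73) since 48·35 = 1680 ≡ 1, so λ ≡ 21.
  x = λ² - 44 - 19 = 441 - 63 ≡ 13; y = λ·(44 - 13) - 6 ≡ 61. → (13, 61)
double: tangent at (13, 61): λ = (3·13² + 37)/(2·61) ≡ 33/49. 49⁻¹ ≡ 3 (mod 73), so λ ≡ 33·3 ≡ 26.
  x = λ² - 13 - 13 = 676 - 26 ≡ 66; y = λ·(13 - 66) - 61 ≡ 21. → (66, 21)
add P: (66, 21) + (19, 65). λ = (65 - 21)/(19 - 66) ≡ 44/26 mod 73. 26⁻¹ ≡ 59 (mod 73), so λ ≡ 41.
  x = λ² - 66 - 19 = 1681 - 85 ≡ 63; y = λ·(66 - 63) - 21 ≡ 29. → (63, 29)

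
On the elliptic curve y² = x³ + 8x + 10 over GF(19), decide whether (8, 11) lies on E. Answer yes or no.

y² = 11² ≡ 7; x³ + 8x + 10 = 586 ≡ 16 (mod 19). 7 ≠ 16.

no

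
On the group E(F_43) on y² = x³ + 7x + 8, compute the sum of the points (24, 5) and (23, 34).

(20, 8)

(24, 5) + (23, 34). λ = (34 - 5)/(23 - 24) ≡ 29/42 mod 43. 42⁻¹ ≡ 42 (mod 43) since 42·42 = 1764 ≡ 1, so λ ≡ 14.
  x = λ² - 24 - 23 = 196 - 47 ≡ 20; y = λ·(24 - 20) - 5 ≡ 8. → (20, 8)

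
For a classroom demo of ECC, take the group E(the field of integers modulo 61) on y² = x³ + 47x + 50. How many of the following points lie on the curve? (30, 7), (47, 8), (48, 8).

1

(30, 7): 7² ≡ 49, rhs ≡ 34 → off.
(47, 8): 8² ≡ 3, rhs ≡ 3 → on.
(48, 8): 8² ≡ 3, rhs ≡ 48 → off.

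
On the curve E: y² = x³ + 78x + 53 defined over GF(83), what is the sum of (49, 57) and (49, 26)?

O

The two points share x = 49 and their y-coordinates satisfy 57 + 26 ≡ 0 (mod 83), so they are inverses. Their sum is 𝒪.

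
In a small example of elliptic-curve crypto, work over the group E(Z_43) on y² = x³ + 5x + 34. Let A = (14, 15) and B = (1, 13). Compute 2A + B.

(35, 27)

First 2A:
Repeated addition: build up to 2A.
2A: tangent at (14, 15): λ = (3·14² + 5)/(2·15) ≡ 34/30. 30⁻¹ ≡ 33 (mod 43), so λ ≡ 34·33 ≡ 4.
  x = λ² - 14 - 14 = 16 - 28 ≡ 31; y = λ·(14 - 31) - 15 ≡ 3. → (31, 3)
2A = (31, 3).
Finally 2A + B:
(31, 3) + (1, 13). λ = (13 - 3)/(1 - 31) ≡ 10/13 mod 43. 13⁻¹ ≡ 10 (mod 43), so λ ≡ 14.
  x = λ² - 31 - 1 = 196 - 32 ≡ 35; y = λ·(31 - 35) - 3 ≡ 27. → (35, 27)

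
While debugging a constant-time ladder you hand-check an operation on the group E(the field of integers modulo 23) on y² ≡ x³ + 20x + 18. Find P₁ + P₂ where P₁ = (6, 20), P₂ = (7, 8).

(16, 8)

(6, 20) + (7, 8). λ = (8 - 20)/(7 - 6) ≡ 11/1 mod 23. 1⁻¹ ≡ 1 (mod 23) since 1·1 = 1 ≡ 1, so λ ≡ 11.
  x = λ² - 6 - 7 = 121 - 13 ≡ 16; y = λ·(6 - 16) - 20 ≡ 8. → (16, 8)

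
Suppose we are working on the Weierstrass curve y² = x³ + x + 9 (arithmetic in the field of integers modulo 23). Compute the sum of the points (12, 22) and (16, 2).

(12, 22) + (16, 2). λ = (2 - 22)/(16 - 12) ≡ 3/4 mod 23. 4⁻¹ ≡ 6 (mod 23), so λ ≡ 18.
  x = λ² - 12 - 16 = 324 - 28 ≡ 20; y = λ·(12 - 20) - 22 ≡ 18. → (20, 18)

(20, 18)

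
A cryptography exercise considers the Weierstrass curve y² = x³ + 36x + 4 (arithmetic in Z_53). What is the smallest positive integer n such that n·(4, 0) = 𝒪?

2P: (4, 0) + (4, 0): same x and y₁ ≡ -y₂, so the sum is 𝒪.
2P = 𝒪, so the order is 2.

2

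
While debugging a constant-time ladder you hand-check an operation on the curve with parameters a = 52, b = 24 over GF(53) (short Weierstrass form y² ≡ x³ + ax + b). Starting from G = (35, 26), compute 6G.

Double-and-add on 6 = (110)₂. Start with G = (35, 26) for the leading 1-bit.
double: tangent at (35, 26): λ = (3·35² + 52)/(2·26) ≡ 17/52. 52⁻¹ ≡ 52 (mod 53), so λ ≡ 17·52 ≡ 36.
  x = λ² - 35 - 35 = 1296 - 70 ≡ 7; y = λ·(35 - 7) - 26 ≡ 28. → (7, 28)
add G: (7, 28) + (35, 26). λ = (26 - 28)/(35 - 7) ≡ 51/28 mod 53. 28⁻¹ ≡ 36 (mod 53), so λ ≡ 34.
  x = λ² - 7 - 35 = 1156 - 42 ≡ 1; y = λ·(7 - 1) - 28 ≡ 17. → (1, 17)
double: tangent at (1, 17): λ = (3·1² + 52)/(2·17) ≡ 2/34. 34⁻¹ ≡ 39 (mod 53) since 34·39 = 1326 ≡ 1, so λ ≡ 2·39 ≡ 25.
  x = λ² - 1 - 1 = 625 - 2 ≡ 40; y = λ·(1 - 40) - 17 ≡ 15. → (40, 15)

(40, 15)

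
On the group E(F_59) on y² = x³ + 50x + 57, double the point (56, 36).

(54, 53)

tangent at (56, 36): λ = (3·56² + 50)/(2·36) ≡ 18/13. 13⁻¹ ≡ 50 (mod 59) since 13·50 = 650 ≡ 1, so λ ≡ 18·50 ≡ 15.
  x = λ² - 56 - 56 = 225 - 112 ≡ 54; y = λ·(56 - 54) - 36 ≡ 53. → (54, 53)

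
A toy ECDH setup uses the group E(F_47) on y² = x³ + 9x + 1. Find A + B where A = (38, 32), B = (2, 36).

(25, 24)

(38, 32) + (2, 36). λ = (36 - 32)/(2 - 38) ≡ 4/11 mod 47. 11⁻¹ ≡ 30 (mod 47) since 11·30 = 330 ≡ 1, so λ ≡ 26.
  x = λ² - 38 - 2 = 676 - 40 ≡ 25; y = λ·(38 - 25) - 32 ≡ 24. → (25, 24)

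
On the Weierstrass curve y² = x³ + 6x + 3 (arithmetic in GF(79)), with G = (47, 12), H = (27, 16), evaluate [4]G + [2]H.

First 4G:
Double-and-add on 4 = (100)₂. Start with G = (47, 12) for the leading 1-bit.
double: tangent at (47, 12): λ = (3·47² + 6)/(2·12) ≡ 76/24. 24⁻¹ ≡ 56 (mod 79), so λ ≡ 76·56 ≡ 69.
  x = λ² - 47 - 47 = 4761 - 94 ≡ 6; y = λ·(47 - 6) - 12 ≡ 52. → (6, 52)
double: tangent at (6, 52): λ = (3·6² + 6)/(2·52) ≡ 35/25. 25⁻¹ ≡ 19 (mod 79), so λ ≡ 35·19 ≡ 33.
  x = λ² - 6 - 6 = 1089 - 12 ≡ 50; y = λ·(6 - 50) - 52 ≡ 76. → (50, 76)
4G = (50, 76).
Next 2H:
Repeated addition: build up to 2H.
2H: tangent at (27, 16): λ = (3·27² + 6)/(2·16) ≡ 60/32. 32⁻¹ ≡ 42 (mod 79) since 32·42 = 1344 ≡ 1, so λ ≡ 60·42 ≡ 71.
  x = λ² - 27 - 27 = 5041 - 54 ≡ 10; y = λ·(27 - 10) - 16 ≡ 6. → (10, 6)
2H = (10, 6).
Finally 4G + 2H:
(50, 76) + (10, 6). λ = (6 - 76)/(10 - 50) ≡ 9/39 mod 79. 39⁻¹ ≡ 77 (mod 79), so λ ≡ 61.
  x = λ² - 50 - 10 = 3721 - 60 ≡ 27; y = λ·(50 - 27) - 76 ≡ 63. → (27, 63)

(27, 63)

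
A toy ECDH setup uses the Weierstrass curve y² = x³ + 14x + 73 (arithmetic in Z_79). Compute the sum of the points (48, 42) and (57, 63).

(76, 77)

(48, 42) + (57, 63). λ = (63 - 42)/(57 - 48) ≡ 21/9 mod 79. 9⁻¹ ≡ 44 (mod 79) since 9·44 = 396 ≡ 1, so λ ≡ 55.
  x = λ² - 48 - 57 = 3025 - 105 ≡ 76; y = λ·(48 - 76) - 42 ≡ 77. → (76, 77)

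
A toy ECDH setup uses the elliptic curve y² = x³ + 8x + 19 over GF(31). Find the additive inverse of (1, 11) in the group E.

-(1, 11) = (1, -11 mod 31) = (1, 20).

(1, 20)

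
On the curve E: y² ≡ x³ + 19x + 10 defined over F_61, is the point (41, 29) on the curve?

yes

y² = 29² ≡ 48; x³ + 19x + 10 = 69710 ≡ 48 (mod 61). 48 = 48.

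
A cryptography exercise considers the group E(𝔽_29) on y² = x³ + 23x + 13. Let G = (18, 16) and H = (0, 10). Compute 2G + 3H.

(2, 26)

First 2G:
Repeated addition: build up to 2G.
2G: tangent at (18, 16): λ = (3·18² + 23)/(2·16) ≡ 9/3. 3⁻¹ ≡ 10 (mod 29) since 3·10 = 30 ≡ 1, so λ ≡ 9·10 ≡ 3.
  x = λ² - 18 - 18 = 9 - 36 ≡ 2; y = λ·(18 - 2) - 16 ≡ 3. → (2, 3)
2G = (2, 3).
Next 3H:
Repeated addition: build up to 3H.
2H: tangent at (0, 10): λ = (3·0² + 23)/(2·10) ≡ 23/20. 20⁻¹ ≡ 16 (mod 29), so λ ≡ 23·16 ≡ 20.
  x = λ² - 0 - 0 = 400 - 0 ≡ 23; y = λ·(0 - 23) - 10 ≡ 23. → (23, 23)
3H: (23, 23) + (0, 10). λ = (10 - 23)/(0 - 23) ≡ 16/6 mod 29. 6⁻¹ ≡ 5 (mod 29) since 6·5 = 30 ≡ 1, so λ ≡ 22.
  x = λ² - 23 - 0 = 484 - 23 ≡ 26; y = λ·(23 - 26) - 23 ≡ 27. → (26, 27)
3H = (26, 27).
Finally 2G + 3H:
(2, 3) + (26, 27). λ = (27 - 3)/(26 - 2) ≡ 24/24 mod 29. 24⁻¹ ≡ 23 (mod 29), so λ ≡ 1.
  x = λ² - 2 - 26 = 1 - 28 ≡ 2; y = λ·(2 - 2) - 3 ≡ 26. → (2, 26)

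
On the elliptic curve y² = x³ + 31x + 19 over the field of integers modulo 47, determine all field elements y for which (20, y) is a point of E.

none

x³ + 31x + 19 = 8639 ≡ 38 (mod 47).
38 is a non-residue mod 47; no y exists.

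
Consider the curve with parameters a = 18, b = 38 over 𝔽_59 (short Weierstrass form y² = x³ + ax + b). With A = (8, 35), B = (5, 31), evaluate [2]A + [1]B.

(53, 3)

First 2A:
Repeated addition: build up to 2A.
2A: tangent at (8, 35): λ = (3·8² + 18)/(2·35) ≡ 33/11. 11⁻¹ ≡ 43 (mod 59), so λ ≡ 33·43 ≡ 3.
  x = λ² - 8 - 8 = 9 - 16 ≡ 52; y = λ·(8 - 52) - 35 ≡ 10. → (52, 10)
2A = (52, 10).
Finally 2A + B:
(52, 10) + (5, 31). λ = (31 - 10)/(5 - 52) ≡ 21/12 mod 59. 12⁻¹ ≡ 5 (mod 59), so λ ≡ 46.
  x = λ² - 52 - 5 = 2116 - 57 ≡ 53; y = λ·(52 - 53) - 10 ≡ 3. → (53, 3)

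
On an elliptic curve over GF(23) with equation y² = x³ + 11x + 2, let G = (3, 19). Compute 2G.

tangent at (3, 19): λ = (3·3² + 11)/(2·19) ≡ 15/15. 15⁻¹ ≡ 20 (mod 23), so λ ≡ 15·20 ≡ 1.
  x = λ² - 3 - 3 = 1 - 6 ≡ 18; y = λ·(3 - 18) - 19 ≡ 12. → (18, 12)

(18, 12)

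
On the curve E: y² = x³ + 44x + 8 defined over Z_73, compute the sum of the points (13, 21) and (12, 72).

(21, 22)

(13, 21) + (12, 72). λ = (72 - 21)/(12 - 13) ≡ 51/72 mod 73. 72⁻¹ ≡ 72 (mod 73), so λ ≡ 22.
  x = λ² - 13 - 12 = 484 - 25 ≡ 21; y = λ·(13 - 21) - 21 ≡ 22. → (21, 22)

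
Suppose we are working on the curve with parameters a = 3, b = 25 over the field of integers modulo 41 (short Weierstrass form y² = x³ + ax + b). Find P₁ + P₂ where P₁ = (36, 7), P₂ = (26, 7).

(20, 34)

(36, 7) + (26, 7). λ = (7 - 7)/(26 - 36) ≡ 0/31 mod 41. 31⁻¹ ≡ 4 (mod 41) since 31·4 = 124 ≡ 1, so λ ≡ 0.
  x = λ² - 36 - 26 = 0 - 62 ≡ 20; y = λ·(36 - 20) - 7 ≡ 34. → (20, 34)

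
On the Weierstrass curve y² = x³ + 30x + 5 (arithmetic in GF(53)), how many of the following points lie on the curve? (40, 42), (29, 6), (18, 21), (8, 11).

(40, 42): 42² ≡ 15, rhs ≡ 15 → on.
(29, 6): 6² ≡ 36, rhs ≡ 36 → on.
(18, 21): 21² ≡ 17, rhs ≡ 17 → on.
(8, 11): 11² ≡ 15, rhs ≡ 15 → on.

4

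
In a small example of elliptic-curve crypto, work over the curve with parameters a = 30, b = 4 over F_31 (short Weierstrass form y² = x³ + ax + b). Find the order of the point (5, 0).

2P: (5, 0) + (5, 0): same x and y₁ ≡ -y₂, so the sum is O.
2P = O, so the order is 2.

2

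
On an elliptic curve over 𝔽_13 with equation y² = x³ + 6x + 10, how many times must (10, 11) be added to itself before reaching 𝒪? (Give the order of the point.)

2P: tangent at (10, 11): λ = (3·10² + 6)/(2·11) ≡ 7/9. 9⁻¹ ≡ 3 (mod 13), so λ ≡ 7·3 ≡ 8.
  x = λ² - 10 - 10 = 64 - 20 ≡ 5; y = λ·(10 - 5) - 11 ≡ 3. → (5, 3)
3P: (5, 3) + (10, 11). λ = (11 - 3)/(10 - 5) ≡ 8/5 mod 13. 5⁻¹ ≡ 8 (mod 13), so λ ≡ 12.
  x = λ² - 5 - 10 = 144 - 15 ≡ 12; y = λ·(5 - 12) - 3 ≡ 4. → (12, 4)
4P: (12, 4) + (10, 11). λ = (11 - 4)/(10 - 12) ≡ 7/11 mod 13. 11⁻¹ ≡ 6 (mod 13), so λ ≡ 3.
  x = λ² - 12 - 10 = 9 - 22 ≡ 0; y = λ·(12 - 0) - 4 ≡ 6. → (0, 6)
5P: (0, 6) + (10, 11). λ = (11 - 6)/(10 - 0) ≡ 5/10 mod 13. 10⁻¹ ≡ 4 (mod 13) since 10·4 = 40 ≡ 1, so λ ≡ 7.
  x = λ² - 0 - 10 = 49 - 10 ≡ 0; y = λ·(0 - 0) - 6 ≡ 7. → (0, 7)
6P: (0, 7) + (10, 11). λ = (11 - 7)/(10 - 0) ≡ 4/10 mod 13. 10⁻¹ ≡ 4 (mod 13), so λ ≡ 3.
  x = λ² - 0 - 10 = 9 - 10 ≡ 12; y = λ·(0 - 12) - 7 ≡ 9. → (12, 9)
7P: (12, 9) + (10, 11). λ = (11 - 9)/(10 - 12) ≡ 2/11 mod 13. 11⁻¹ ≡ 6 (mod 13) since 11·6 = 66 ≡ 1, so λ ≡ 12.
  x = λ² - 12 - 10 = 144 - 22 ≡ 5; y = λ·(12 - 5) - 9 ≡ 10. → (5, 10)
8P: (5, 10) + (10, 11). λ = (11 - 10)/(10 - 5) ≡ 1/5 mod 13. 5⁻¹ ≡ 8 (mod 13), so λ ≡ 8.
  x = λ² - 5 - 10 = 64 - 15 ≡ 10; y = λ·(5 - 10) - 10 ≡ 2. → (10, 2)
9P: (10, 2) + (10, 11): same x and y₁ ≡ -y₂, so the sum is 𝒪.
9P = 𝒪, so the order is 9.

9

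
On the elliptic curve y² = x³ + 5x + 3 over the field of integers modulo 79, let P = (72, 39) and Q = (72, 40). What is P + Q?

The two points share x = 72 and their y-coordinates satisfy 39 + 40 ≡ 0 (mod 79), so they are inverses. Their sum is O.

O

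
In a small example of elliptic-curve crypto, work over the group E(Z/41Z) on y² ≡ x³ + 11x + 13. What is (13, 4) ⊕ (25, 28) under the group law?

(7, 8)

(13, 4) + (25, 28). λ = (28 - 4)/(25 - 13) ≡ 24/12 mod 41. 12⁻¹ ≡ 24 (mod 41), so λ ≡ 2.
  x = λ² - 13 - 25 = 4 - 38 ≡ 7; y = λ·(13 - 7) - 4 ≡ 8. → (7, 8)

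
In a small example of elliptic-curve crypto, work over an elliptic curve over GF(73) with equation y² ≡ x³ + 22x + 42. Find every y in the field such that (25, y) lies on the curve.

none

x³ + 22x + 42 = 16217 ≡ 11 (mod 73).
11 is a non-residue mod 73; no y exists.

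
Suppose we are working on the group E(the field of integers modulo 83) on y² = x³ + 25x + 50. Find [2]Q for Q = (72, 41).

tangent at (72, 41): λ = (3·72² + 25)/(2·41) ≡ 56/82. 82⁻¹ ≡ 82 (mod 83), so λ ≡ 56·82 ≡ 27.
  x = λ² - 72 - 72 = 729 - 144 ≡ 4; y = λ·(72 - 4) - 41 ≡ 52. → (4, 52)

(4, 52)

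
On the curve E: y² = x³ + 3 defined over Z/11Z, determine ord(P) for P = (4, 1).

2P: tangent at (4, 1): λ = (3·4² + 0)/(2·1) ≡ 4/2. 2⁻¹ ≡ 6 (mod 11), so λ ≡ 4·6 ≡ 2.
  x = λ² - 4 - 4 = 4 - 8 ≡ 7; y = λ·(4 - 7) - 1 ≡ 4. → (7, 4)
3P: (7, 4) + (4, 1). λ = (1 - 4)/(4 - 7) ≡ 8/8 mod 11. 8⁻¹ ≡ 7 (mod 11) since 8·7 = 56 ≡ 1, so λ ≡ 1.
  x = λ² - 7 - 4 = 1 - 11 ≡ 1; y = λ·(7 - 1) - 4 ≡ 2. → (1, 2)
4P: (1, 2) + (4, 1). λ = (1 - 2)/(4 - 1) ≡ 10/3 mod 11. 3⁻¹ ≡ 4 (mod 11), so λ ≡ 7.
  x = λ² - 1 - 4 = 49 - 5 ≡ 0; y = λ·(1 - 0) - 2 ≡ 5. → (0, 5)
5P: (0, 5) + (4, 1). λ = (1 - 5)/(4 - 0) ≡ 7/4 mod 11. 4⁻¹ ≡ 3 (mod 11), so λ ≡ 10.
  x = λ² - 0 - 4 = 100 - 4 ≡ 8; y = λ·(0 - 8) - 5 ≡ 3. → (8, 3)
6P: (8, 3) + (4, 1). λ = (1 - 3)/(4 - 8) ≡ 9/7 mod 11. 7⁻¹ ≡ 8 (mod 11), so λ ≡ 6.
  x = λ² - 8 - 4 = 36 - 12 ≡ 2; y = λ·(8 - 2) - 3 ≡ 0. → (2, 0)
7P: (2, 0) + (4, 1). λ = (1 - 0)/(4 - 2) ≡ 1/2 mod 11. 2⁻¹ ≡ 6 (mod 11) since 2·6 = 12 ≡ 1, so λ ≡ 6.
  x = λ² - 2 - 4 = 36 - 6 ≡ 8; y = λ·(2 - 8) - 0 ≡ 8. → (8, 8)
8P: (8, 8) + (4, 1). λ = (1 - 8)/(4 - 8) ≡ 4/7 mod 11. 7⁻¹ ≡ 8 (mod 11), so λ ≡ 10.
  x = λ² - 8 - 4 = 100 - 12 ≡ 0; y = λ·(8 - 0) - 8 ≡ 6. → (0, 6)
9P: (0, 6) + (4, 1). λ = (1 - 6)/(4 - 0) ≡ 6/4 mod 11. 4⁻¹ ≡ 3 (mod 11), so λ ≡ 7.
  x = λ² - 0 - 4 = 49 - 4 ≡ 1; y = λ·(0 - 1) - 6 ≡ 9. → (1, 9)
10P: (1, 9) + (4, 1). λ = (1 - 9)/(4 - 1) ≡ 3/3 mod 11. 3⁻¹ ≡ 4 (mod 11) since 3·4 = 12 ≡ 1, so λ ≡ 1.
  x = λ² - 1 - 4 = 1 - 5 ≡ 7; y = λ·(1 - 7) - 9 ≡ 7. → (7, 7)
11P: (7, 7) + (4, 1). λ = (1 - 7)/(4 - 7) ≡ 5/8 mod 11. 8⁻¹ ≡ 7 (mod 11), so λ ≡ 2.
  x = λ² - 7 - 4 = 4 - 11 ≡ 4; y = λ·(7 - 4) - 7 ≡ 10. → (4, 10)
12P: (4, 10) + (4, 1): same x and y₁ ≡ -y₂, so the sum is O.
12P = O, so the order is 12.

12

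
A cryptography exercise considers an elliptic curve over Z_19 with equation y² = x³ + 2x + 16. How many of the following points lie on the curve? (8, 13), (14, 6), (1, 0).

1

(8, 13): 13² ≡ 17, rhs ≡ 12 → off.
(14, 6): 6² ≡ 17, rhs ≡ 14 → off.
(1, 0): 0² ≡ 0, rhs ≡ 0 → on.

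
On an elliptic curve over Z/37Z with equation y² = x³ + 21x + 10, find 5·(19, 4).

Write Q = (19, 4).
Double-and-add on 5 = (101)₂. Start with Q = (19, 4) for the leading 1-bit.
double: tangent at (19, 4): λ = (3·19² + 21)/(2·4) ≡ 31/8. 8⁻¹ ≡ 14 (mod 37), so λ ≡ 31·14 ≡ 27.
  x = λ² - 19 - 19 = 729 - 38 ≡ 25; y = λ·(19 - 25) - 4 ≡ 19. → (25, 19)
double: tangent at (25, 19): λ = (3·25² + 21)/(2·19) ≡ 9/1. 1⁻¹ ≡ 1 (mod 37), so λ ≡ 9·1 ≡ 9.
  x = λ² - 25 - 25 = 81 - 50 ≡ 31; y = λ·(25 - 31) - 19 ≡ 1. → (31, 1)
add Q: (31, 1) + (19, 4). λ = (4 - 1)/(19 - 31) ≡ 3/25 mod 37. 25⁻¹ ≡ 3 (mod 37), so λ ≡ 9.
  x = λ² - 31 - 19 = 81 - 50 ≡ 31; y = λ·(31 - 31) - 1 ≡ 36. → (31, 36)

(31, 36)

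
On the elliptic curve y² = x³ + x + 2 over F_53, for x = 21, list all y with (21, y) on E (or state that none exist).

3, 50

x³ + 1x + 2 = 9284 ≡ 9 (mod 53).
Square roots of 9 mod 53: 3 and 50 (since 3² = 9 ≡ 9).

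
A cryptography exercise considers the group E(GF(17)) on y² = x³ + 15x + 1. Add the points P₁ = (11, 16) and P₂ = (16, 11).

(8, 15)

(11, 16) + (16, 11). λ = (11 - 16)/(16 - 11) ≡ 12/5 mod 17. 5⁻¹ ≡ 7 (mod 17), so λ ≡ 16.
  x = λ² - 11 - 16 = 256 - 27 ≡ 8; y = λ·(11 - 8) - 16 ≡ 15. → (8, 15)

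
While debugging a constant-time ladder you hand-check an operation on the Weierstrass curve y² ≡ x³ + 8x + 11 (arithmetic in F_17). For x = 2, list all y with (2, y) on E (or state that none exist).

x³ + 8x + 11 = 35 ≡ 1 (mod 17).
Square roots of 1 mod 17: 1 and 16 (since 1² = 1 ≡ 1).

1, 16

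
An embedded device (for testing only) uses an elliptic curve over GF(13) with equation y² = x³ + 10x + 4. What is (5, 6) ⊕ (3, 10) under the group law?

(9, 2)

(5, 6) + (3, 10). λ = (10 - 6)/(3 - 5) ≡ 4/11 mod 13. 11⁻¹ ≡ 6 (mod 13), so λ ≡ 11.
  x = λ² - 5 - 3 = 121 - 8 ≡ 9; y = λ·(5 - 9) - 6 ≡ 2. → (9, 2)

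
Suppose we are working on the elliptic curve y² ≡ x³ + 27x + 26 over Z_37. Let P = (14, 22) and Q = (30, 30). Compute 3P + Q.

First 3P:
Repeated addition: build up to 3P.
2P: tangent at (14, 22): λ = (3·14² + 27)/(2·22) ≡ 23/7. 7⁻¹ ≡ 16 (mod 37), so λ ≡ 23·16 ≡ 35.
  x = λ² - 14 - 14 = 1225 - 28 ≡ 13; y = λ·(14 - 13) - 22 ≡ 13. → (13, 13)
3P: (13, 13) + (14, 22). λ = (22 - 13)/(14 - 13) ≡ 9/1 mod 37. 1⁻¹ ≡ 1 (mod 37), so λ ≡ 9.
  x = λ² - 13 - 14 = 81 - 27 ≡ 17; y = λ·(13 - 17) - 13 ≡ 25. → (17, 25)
3P = (17, 25).
Finally 3P + Q:
(17, 25) + (30, 30). λ = (30 - 25)/(30 - 17) ≡ 5/13 mod 37. 13⁻¹ ≡ 20 (mod 37) since 13·20 = 260 ≡ 1, so λ ≡ 26.
  x = λ² - 17 - 30 = 676 - 47 ≡ 0; y = λ·(17 - 0) - 25 ≡ 10. → (0, 10)

(0, 10)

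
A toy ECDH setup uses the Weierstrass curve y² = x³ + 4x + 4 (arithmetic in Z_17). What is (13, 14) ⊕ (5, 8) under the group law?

(7, 16)

(13, 14) + (5, 8). λ = (8 - 14)/(5 - 13) ≡ 11/9 mod 17. 9⁻¹ ≡ 2 (mod 17), so λ ≡ 5.
  x = λ² - 13 - 5 = 25 - 18 ≡ 7; y = λ·(13 - 7) - 14 ≡ 16. → (7, 16)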